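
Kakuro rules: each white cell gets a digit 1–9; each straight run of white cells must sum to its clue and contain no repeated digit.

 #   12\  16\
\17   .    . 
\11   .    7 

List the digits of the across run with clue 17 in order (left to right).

17 in 2 cells must be {8,9}; 16 in 2 cells must be {7,9}.
R1C2 = 16 − 7 = 9 completes the 16 down.
R2C1 = 11 − 7 = 4 completes the 11 across.
R1C1 = 17 − 9 = 8 completes the 17 across.

8 9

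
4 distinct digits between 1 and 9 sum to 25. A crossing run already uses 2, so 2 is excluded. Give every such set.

{1,7,8,9}; {3,5,8,9}; {3,6,7,9}; {4,5,7,9}; {4,6,7,8}

4 distinct digits from 1–9 sum between 10 and 30.
Dropping sets that contain 2.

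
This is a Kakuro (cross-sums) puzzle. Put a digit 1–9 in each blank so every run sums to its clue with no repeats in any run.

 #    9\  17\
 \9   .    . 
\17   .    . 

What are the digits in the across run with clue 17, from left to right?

8 9

17 in 2 cells must be {8,9}.
The 9 across and the 17 down share only 8, so R1C2 = 8.
The 17 across and the 9 down share only 8, so R2C1 = 8.
R2C2 = 17 − 8 = 9 completes the 17 across.
R1C1 = 9 − 8 = 1 completes the 9 across.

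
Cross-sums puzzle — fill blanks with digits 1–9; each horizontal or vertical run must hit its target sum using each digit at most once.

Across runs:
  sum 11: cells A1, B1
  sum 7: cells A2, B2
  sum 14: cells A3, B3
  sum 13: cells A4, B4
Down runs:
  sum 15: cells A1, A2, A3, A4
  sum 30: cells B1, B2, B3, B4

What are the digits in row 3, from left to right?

5 9

30 in 4 cells must be {6,7,8,9}.
Only 6 fits B2 under both its across sum 7 and down sum 30.
A2 = 7 − 6 = 1 completes the 7 across.
Nothing is forced directly, so branch on B3, whose candidates are 8 or 9. If B3 = 8: that forces A3 = 6, A4 = 5, after which B4 would have to be in {8} for the 13 across but in {7,9} for the 30 down — contradiction. So B3 = 9.
A3 = 14 − 9 = 5 completes the 14 across.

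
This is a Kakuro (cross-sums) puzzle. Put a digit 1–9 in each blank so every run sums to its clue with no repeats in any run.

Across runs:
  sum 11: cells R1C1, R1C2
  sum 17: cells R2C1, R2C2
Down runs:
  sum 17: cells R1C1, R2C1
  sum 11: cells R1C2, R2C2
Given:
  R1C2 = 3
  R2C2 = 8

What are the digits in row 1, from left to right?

8, 3

17 in 2 cells must be {8,9}.
R1C1 = 11 − 3 = 8 completes the 11 across.
R2C1 = 17 − 8 = 9 completes the 17 across.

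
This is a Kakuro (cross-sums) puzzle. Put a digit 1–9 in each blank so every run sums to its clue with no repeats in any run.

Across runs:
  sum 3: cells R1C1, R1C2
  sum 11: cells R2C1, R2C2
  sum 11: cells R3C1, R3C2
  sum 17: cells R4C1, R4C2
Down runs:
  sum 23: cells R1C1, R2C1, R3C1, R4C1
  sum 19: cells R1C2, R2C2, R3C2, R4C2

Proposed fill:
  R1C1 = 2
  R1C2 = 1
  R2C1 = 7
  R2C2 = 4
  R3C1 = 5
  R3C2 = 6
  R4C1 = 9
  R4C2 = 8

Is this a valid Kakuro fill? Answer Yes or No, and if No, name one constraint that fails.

Yes

Across: 2+1=3; 7+4=11; 5+6=11; 9+8=17. Down: 2+7+5+9=23; 1+4+6+8=19. No digit repeats within any run.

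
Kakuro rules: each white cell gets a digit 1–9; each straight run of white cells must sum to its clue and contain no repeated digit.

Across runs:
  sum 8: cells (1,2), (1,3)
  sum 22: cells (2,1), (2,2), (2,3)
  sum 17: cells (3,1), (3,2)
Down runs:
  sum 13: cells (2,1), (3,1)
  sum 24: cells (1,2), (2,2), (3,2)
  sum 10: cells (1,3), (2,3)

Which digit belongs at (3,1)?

17 in 2 cells must be {8,9}; 24 in 3 cells must be {7,8,9}.
The 8 across and the 24 down share only 7, so (1,2) = 7.
(1,3) = 8 − 7 = 1 completes the 8 across.
(2,3) = 10 − 1 = 9 completes the 10 down.
(2,2) = 8: the only remaining digit allowed by both the 22 across and the 24 down.
(3,2) = 24 − 15 = 9 completes the 24 down.
(2,1) = 22 − 17 = 5 completes the 22 across.
(3,1) = 17 − 9 = 8 completes the 17 across.

8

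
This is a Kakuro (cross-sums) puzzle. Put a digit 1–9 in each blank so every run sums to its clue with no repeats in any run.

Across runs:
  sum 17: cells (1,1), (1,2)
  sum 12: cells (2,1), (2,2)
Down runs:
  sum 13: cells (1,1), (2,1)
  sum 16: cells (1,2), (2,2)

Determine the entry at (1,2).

17 in 2 cells must be {8,9}; 16 in 2 cells must be {7,9}.
The 17 across and the 16 down share only 9, so (1,2) = 9.
(2,2) = 16 − 9 = 7 completes the 16 down.
(1,1) = 17 − 9 = 8 completes the 17 across.
(2,1) = 12 − 7 = 5 completes the 12 across.

9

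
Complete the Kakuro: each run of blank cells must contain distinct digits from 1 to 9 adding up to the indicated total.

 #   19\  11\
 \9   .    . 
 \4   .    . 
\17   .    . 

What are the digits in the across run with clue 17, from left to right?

9, 8

4 in 2 cells must be {1,3}; 17 in 2 cells must be {8,9}.
The 4 across and the 19 down share only 3, so R2C1 = 3.
R2C2 = 4 − 3 = 1 completes the 4 across.
Given what's placed, R3C1 must be 9 to fit the 17 across and 19 down.
R3C2 = 17 − 9 = 8 completes the 17 across.
R1C1 = 19 − 12 = 7 completes the 19 down.
R1C2 = 9 − 7 = 2 completes the 9 across.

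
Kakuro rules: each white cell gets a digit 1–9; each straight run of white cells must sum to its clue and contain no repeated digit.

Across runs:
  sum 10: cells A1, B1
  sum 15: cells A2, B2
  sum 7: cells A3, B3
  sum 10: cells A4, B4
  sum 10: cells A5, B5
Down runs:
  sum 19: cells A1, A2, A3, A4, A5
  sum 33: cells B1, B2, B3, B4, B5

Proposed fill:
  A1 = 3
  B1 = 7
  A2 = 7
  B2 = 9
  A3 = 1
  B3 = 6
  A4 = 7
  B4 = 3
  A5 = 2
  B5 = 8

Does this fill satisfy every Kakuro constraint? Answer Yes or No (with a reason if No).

No — the down run A1–A5 sums to 20, not 19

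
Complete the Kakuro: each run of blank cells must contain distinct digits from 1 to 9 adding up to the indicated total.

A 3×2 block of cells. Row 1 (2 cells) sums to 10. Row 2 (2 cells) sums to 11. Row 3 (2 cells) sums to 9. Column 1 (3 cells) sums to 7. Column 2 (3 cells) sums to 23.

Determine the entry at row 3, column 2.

8

7 in 3 cells must be {1,2,4}; 23 in 3 cells must be {6,8,9}.
Nothing is forced directly, so branch on (2,1), whose candidates are 2 or 4. If (2,1) = 4: then (2,2) would have to be in {7} for the 11 across but in {6,8,9} for the 23 down — contradiction. So (2,1) = 2.
(2,2) = 11 − 2 = 9 completes the 11 across.
Nothing is forced directly, so branch on (1,1), whose candidates are 1 or 4. If (1,1) = 1: then (1,2) would have to be in {9} for the 10 across but in {6,8} for the 23 down — contradiction. So (1,1) = 4.
(1,2) = 10 − 4 = 6 completes the 10 across.
(3,1) = 7 − 6 = 1 completes the 7 down.
(3,2) = 9 − 1 = 8 completes the 9 across.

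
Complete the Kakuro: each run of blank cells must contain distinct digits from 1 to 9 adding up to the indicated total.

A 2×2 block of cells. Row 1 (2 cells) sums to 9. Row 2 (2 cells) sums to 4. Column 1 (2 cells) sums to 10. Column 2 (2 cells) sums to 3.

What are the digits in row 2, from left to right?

3 1

4 in 2 cells must be {1,3}; 3 in 2 cells must be {1,2}.
The 4 across and the 3 down share only 1, so (2,2) = 1.
(1,2) = 3 − 1 = 2 completes the 3 down.
(2,1) = 4 − 1 = 3 completes the 4 across.
(1,1) = 9 − 2 = 7 completes the 9 across.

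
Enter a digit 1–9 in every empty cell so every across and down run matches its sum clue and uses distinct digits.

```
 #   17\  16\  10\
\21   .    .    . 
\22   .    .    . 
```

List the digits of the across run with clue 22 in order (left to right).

9 7 6

17 in 2 cells must be {8,9}; 16 in 2 cells must be {7,9}.
Nothing is forced directly, so branch on R1C1, whose candidates are 8 or 9. If R1C1 = 9: that forces R1C2 = 7, after which R1C3 would have to be in {5} for the 21 across but in {1,2,3,4,6,7,8,9} for the 10 down — contradiction. So R1C1 = 8.
R2C1 = 17 − 8 = 9 completes the 17 down.
Given what's placed, R2C2 must be 7 to fit the 22 across and 16 down.
R2C3 = 22 − 16 = 6 completes the 22 across.
R1C2 = 16 − 7 = 9 completes the 16 down.
R1C3 = 21 − 17 = 4 completes the 21 across.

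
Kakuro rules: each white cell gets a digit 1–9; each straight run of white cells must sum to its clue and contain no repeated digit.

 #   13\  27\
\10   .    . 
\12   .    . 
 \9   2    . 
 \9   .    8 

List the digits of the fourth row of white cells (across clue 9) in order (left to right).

R3C2 = 9 − 2 = 7 completes the 9 across.
R4C1 = 9 − 8 = 1 completes the 9 across.
No cell is forced outright now. R1C2 can only be 3 or 9 (the digits allowed by both its 10 across and its 27 down). If R1C2 = 9: then R1C1 would have to be in {1} for the 10 across but in {3,4,6,7} for the 13 down — contradiction. So R1C2 = 3.
R1C1 = 10 − 3 = 7 completes the 10 across.
R2C1 = 13 − 10 = 3 completes the 13 down.
R2C2 = 12 − 3 = 9 completes the 12 across.

1, 8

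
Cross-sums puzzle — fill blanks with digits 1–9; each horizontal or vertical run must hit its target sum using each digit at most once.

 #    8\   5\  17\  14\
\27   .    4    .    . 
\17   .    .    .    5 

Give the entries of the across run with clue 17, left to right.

2 1 9 5

17 in 2 cells must be {8,9}.
Given what's placed, R1C1 must be 6 to fit the 27 across and 8 down.
R1C4 = 14 − 5 = 9 completes the 14 down.
R2C1 = 8 − 6 = 2 completes the 8 down.
R2C2 = 5 − 4 = 1 completes the 5 down.
R2C3 = 17 − 8 = 9 completes the 17 across.
R1C3 = 27 − 19 = 8 completes the 27 across.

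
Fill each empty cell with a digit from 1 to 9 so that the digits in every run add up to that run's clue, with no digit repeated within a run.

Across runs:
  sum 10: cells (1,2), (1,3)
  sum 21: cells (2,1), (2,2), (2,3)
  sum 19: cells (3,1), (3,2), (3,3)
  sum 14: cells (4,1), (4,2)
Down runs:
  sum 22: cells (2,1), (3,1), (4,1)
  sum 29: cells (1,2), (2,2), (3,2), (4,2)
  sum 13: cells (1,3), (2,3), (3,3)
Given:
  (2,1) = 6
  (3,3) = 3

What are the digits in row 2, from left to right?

6, 7, 8

29 in 4 cells must be {5,7,8,9}.
(2,3) = 8: the only remaining digit allowed by both the 21 across and the 13 down.
Given what's placed, (4,1) must be 9 to fit the 14 across and 22 down.
(4,2) = 14 − 9 = 5 completes the 14 across.
(1,3) = 13 − 11 = 2 completes the 13 down.
(2,2) = 21 − 14 = 7 completes the 21 across.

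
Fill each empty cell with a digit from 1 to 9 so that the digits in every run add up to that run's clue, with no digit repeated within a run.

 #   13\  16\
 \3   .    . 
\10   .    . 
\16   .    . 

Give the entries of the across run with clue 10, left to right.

4, 6

3 in 2 cells must be {1,2}; 16 in 2 cells must be {7,9}.
Nothing is forced directly, so branch on R1C1, whose candidates are 1 or 2. If R1C1 = 1: that forces R1C2 = 2, R3C2 = 9, after which R2C2 would have to be in {1,2,3,4,6,7,8,9} for the 10 across but in {5} for the 16 down — contradiction. So R1C1 = 2.
R1C2 = 3 − 2 = 1 completes the 3 across.
Given what's placed, R3C1 must be 7 to fit the 16 across and 13 down.
R3C2 = 16 − 7 = 9 completes the 16 across.
R2C1 = 13 − 9 = 4 completes the 13 down.
R2C2 = 10 − 4 = 6 completes the 10 across.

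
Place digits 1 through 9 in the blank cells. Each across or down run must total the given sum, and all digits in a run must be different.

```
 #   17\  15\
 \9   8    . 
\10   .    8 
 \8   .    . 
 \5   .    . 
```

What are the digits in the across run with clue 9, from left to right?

8, 1

R1C2 = 9 − 8 = 1 completes the 9 across.
R2C1 = 10 − 8 = 2 completes the 10 across.
R3C2 = 2: the only remaining digit allowed by both the 8 across and the 15 down.
R4C2 = 15 − 11 = 4 completes the 15 down.
R3C1 = 8 − 2 = 6 completes the 8 across.
R4C1 = 5 − 4 = 1 completes the 5 across.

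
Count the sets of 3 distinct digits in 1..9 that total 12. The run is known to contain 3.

3

3 distinct digits from 1–9 sum between 6 and 24.
Keeping only sets containing 3.
Enumerating: {1,3,8}, {2,3,7}, {3,4,5}.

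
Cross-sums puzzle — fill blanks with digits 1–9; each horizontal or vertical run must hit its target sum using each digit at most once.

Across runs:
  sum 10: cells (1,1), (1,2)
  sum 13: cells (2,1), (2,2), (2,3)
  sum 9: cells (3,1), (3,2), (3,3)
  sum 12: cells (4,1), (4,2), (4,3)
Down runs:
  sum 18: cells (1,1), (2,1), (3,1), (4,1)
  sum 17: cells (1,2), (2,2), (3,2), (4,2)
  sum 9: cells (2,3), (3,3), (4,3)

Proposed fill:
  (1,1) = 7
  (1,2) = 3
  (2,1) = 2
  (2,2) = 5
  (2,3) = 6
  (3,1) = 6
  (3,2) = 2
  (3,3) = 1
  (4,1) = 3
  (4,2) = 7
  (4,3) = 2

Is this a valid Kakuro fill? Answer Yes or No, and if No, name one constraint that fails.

Yes

Across: 7+3=10; 2+5+6=13; 6+2+1=9; 3+7+2=12. Down: 7+2+6+3=18; 3+5+2+7=17; 6+1+2=9. No digit repeats within any run.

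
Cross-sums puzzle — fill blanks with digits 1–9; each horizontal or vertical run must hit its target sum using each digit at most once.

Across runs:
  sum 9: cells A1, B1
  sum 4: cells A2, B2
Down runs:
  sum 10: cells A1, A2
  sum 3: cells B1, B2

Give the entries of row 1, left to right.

7, 2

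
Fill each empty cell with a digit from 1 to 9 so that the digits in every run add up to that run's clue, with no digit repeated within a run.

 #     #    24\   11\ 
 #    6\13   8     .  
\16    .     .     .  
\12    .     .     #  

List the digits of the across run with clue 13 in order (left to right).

8 5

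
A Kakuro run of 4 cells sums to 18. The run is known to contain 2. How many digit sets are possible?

4 distinct digits from 1–9 sum between 10 and 30.
Keeping only sets containing 2.
Enumerating: {1,2,6,9}, {1,2,7,8}, {2,3,4,9}, {2,3,5,8}, {2,3,6,7}, {2,4,5,7}.

6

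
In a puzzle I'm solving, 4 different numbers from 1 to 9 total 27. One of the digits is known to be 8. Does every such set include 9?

Yes

Every partition of 27 into 4 distinct digits under that restriction includes 9: {3,7,8,9}, {4,6,8,9}.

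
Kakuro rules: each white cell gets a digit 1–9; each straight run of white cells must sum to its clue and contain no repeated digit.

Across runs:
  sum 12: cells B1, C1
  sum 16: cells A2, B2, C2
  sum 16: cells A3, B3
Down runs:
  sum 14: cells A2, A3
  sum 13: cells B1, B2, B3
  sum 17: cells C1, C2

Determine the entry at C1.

16 in 2 cells must be {7,9}; 17 in 2 cells must be {8,9}.
The 16 across and the 14 down share only 9, so A3 = 9.
B3 = 16 − 9 = 7 completes the 16 across.
A2 = 14 − 9 = 5 completes the 14 down.
No cell is forced outright now. B1 can only be 4 or 5 (the digits allowed by both its 12 across and its 13 down). If B1 = 5: then C1 would have to be in {7} for the 12 across but in {8,9} for the 17 down — contradiction. So B1 = 4.
C1 = 12 − 4 = 8 completes the 12 across.
B2 = 13 − 11 = 2 completes the 13 down.
C2 = 16 − 7 = 9 completes the 16 across.

8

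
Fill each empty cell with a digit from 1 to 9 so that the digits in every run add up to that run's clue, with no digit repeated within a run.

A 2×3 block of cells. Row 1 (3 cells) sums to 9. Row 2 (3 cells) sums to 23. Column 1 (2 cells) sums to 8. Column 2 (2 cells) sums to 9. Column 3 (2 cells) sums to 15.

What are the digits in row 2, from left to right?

6, 8, 9

23 in 3 cells must be {6,8,9}.
The 9 across and the 15 down share only 6, so (1,3) = 6.
The 23 across and the 8 down share only 6, so (2,1) = 6.
(2,2) = 8: the only remaining digit allowed by both the 23 across and the 9 down.
(2,3) = 23 − 14 = 9 completes the 23 across.
(1,1) = 8 − 6 = 2 completes the 8 down.
(1,2) = 9 − 8 = 1 completes the 9 across.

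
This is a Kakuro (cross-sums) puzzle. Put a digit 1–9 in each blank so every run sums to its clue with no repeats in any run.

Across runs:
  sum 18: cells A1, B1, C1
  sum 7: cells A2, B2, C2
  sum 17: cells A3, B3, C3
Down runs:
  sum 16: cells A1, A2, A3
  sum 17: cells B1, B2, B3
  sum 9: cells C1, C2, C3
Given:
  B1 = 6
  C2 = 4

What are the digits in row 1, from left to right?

9, 6, 3

7 in 3 cells must be {1,2,4}.
C1 = 3: the only remaining digit allowed by both the 18 across and the 9 down.
B2 = 2: the only remaining digit allowed by both the 7 across and the 17 down.
B3 = 17 − 8 = 9 completes the 17 down.
C3 = 9 − 7 = 2 completes the 9 down.
A1 = 18 − 9 = 9 completes the 18 across.
A2 = 7 − 6 = 1 completes the 7 across.
A3 = 17 − 11 = 6 completes the 17 across.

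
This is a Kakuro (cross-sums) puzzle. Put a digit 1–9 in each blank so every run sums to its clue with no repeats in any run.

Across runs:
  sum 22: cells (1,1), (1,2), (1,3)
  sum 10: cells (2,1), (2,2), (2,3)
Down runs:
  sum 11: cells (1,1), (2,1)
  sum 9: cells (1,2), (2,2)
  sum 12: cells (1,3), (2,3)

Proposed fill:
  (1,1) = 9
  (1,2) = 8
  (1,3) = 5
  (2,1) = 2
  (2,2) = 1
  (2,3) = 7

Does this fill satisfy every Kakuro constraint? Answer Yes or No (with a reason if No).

Yes

Across: 9+8+5=22; 2+1+7=10. Down: 9+2=11; 8+1=9; 5+7=12. No digit repeats within any run.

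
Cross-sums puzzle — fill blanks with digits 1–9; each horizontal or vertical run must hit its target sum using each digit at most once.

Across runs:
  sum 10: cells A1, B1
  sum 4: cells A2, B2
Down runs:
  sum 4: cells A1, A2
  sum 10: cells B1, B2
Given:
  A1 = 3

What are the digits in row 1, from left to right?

4 in 2 cells must be {1,3}.
B1 = 10 − 3 = 7 completes the 10 across.
A2 = 4 − 3 = 1 completes the 4 down.
B2 = 4 − 1 = 3 completes the 4 across.

3 7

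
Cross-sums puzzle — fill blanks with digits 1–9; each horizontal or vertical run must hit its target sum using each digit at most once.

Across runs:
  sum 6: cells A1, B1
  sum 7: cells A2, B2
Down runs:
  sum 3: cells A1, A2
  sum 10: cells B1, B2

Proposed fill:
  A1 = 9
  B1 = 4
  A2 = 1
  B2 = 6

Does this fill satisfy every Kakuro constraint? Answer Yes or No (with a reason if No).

No — the across run A1–B1 sums to 13, not 6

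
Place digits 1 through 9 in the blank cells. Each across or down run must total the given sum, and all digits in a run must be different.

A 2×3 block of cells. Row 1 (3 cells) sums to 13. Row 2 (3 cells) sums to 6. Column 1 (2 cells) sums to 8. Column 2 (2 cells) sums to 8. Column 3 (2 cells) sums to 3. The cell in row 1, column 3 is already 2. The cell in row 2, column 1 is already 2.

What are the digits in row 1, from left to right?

6 in 3 cells must be {1,2,3}; 3 in 2 cells must be {1,2}.
(1,1) = 8 − 2 = 6 completes the 8 down.
(1,2) = 13 − 8 = 5 completes the 13 across.
(2,2) = 8 − 5 = 3 completes the 8 down.
(2,3) = 6 − 5 = 1 completes the 6 across.

6, 5, 2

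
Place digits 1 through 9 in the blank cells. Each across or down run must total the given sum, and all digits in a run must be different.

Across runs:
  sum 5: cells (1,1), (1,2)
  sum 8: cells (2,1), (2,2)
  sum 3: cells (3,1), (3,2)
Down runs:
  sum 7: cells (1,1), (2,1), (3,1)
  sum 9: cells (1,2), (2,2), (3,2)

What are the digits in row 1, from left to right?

4, 1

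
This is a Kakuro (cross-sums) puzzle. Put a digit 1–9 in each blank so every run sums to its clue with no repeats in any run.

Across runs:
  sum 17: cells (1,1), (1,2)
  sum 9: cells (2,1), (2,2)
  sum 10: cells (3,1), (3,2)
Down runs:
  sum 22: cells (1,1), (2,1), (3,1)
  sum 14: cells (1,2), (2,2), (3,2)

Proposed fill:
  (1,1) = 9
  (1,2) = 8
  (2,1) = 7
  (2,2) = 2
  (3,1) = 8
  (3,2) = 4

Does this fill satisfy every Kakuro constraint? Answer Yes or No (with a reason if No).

No — the across run (3,1)–(3,2) sums to 12, not 10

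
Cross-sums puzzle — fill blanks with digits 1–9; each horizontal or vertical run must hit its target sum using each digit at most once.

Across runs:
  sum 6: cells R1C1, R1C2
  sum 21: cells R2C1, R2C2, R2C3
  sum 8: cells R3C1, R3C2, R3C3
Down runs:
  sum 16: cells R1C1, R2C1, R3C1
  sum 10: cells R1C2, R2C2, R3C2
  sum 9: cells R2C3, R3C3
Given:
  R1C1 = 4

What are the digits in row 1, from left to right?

R1C2 = 6 − 4 = 2 completes the 6 across.
No cell is forced outright now. R2C2 can only be 5 or 7 (the digits allowed by both its 21 across and its 10 down). If R2C2 = 5: that forces R2C3 = 7, R3C2 = 3, after which R3C3 would have to be in {1,4} for the 8 across but in {2} for the 9 down — contradiction. So R2C2 = 7.
R3C2 = 10 − 9 = 1 completes the 10 down.
Nothing is forced directly, so branch on R2C1, whose candidates are 5 or 9. If R2C1 = 5: then R2C3 would have to be in {9} for the 21 across but in {1,2,3,4,5,6,7,8} for the 9 down — contradiction. So R2C1 = 9.
R2C3 = 21 − 16 = 5 completes the 21 across.
R3C1 = 16 − 13 = 3 completes the 16 down.
R3C3 = 8 − 4 = 4 completes the 8 across.

4 2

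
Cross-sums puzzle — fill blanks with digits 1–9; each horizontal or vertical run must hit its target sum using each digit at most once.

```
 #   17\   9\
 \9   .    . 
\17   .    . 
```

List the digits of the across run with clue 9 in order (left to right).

17 in 2 cells must be {8,9}.
The 9 across and the 17 down share only 8, so R1C1 = 8.
R1C2 = 9 − 8 = 1 completes the 9 across.
R2C1 = 17 − 8 = 9 completes the 17 down.
R2C2 = 17 − 9 = 8 completes the 17 across.

8, 1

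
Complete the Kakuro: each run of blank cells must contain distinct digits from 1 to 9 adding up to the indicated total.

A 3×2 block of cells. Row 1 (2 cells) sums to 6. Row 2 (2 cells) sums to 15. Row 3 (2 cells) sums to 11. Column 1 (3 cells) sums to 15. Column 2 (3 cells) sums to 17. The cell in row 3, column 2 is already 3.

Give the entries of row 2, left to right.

6 9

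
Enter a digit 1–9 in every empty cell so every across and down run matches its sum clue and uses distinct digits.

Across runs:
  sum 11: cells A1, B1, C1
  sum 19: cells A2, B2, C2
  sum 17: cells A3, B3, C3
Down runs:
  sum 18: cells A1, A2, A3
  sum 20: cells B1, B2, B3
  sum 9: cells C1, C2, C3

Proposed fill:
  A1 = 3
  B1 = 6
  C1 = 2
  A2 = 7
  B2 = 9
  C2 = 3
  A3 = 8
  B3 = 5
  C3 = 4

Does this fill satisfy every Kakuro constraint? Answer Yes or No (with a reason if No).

Yes

Across: 3+6+2=11; 7+9+3=19; 8+5+4=17. Down: 3+7+8=18; 6+9+5=20; 2+3+4=9. No digit repeats within any run.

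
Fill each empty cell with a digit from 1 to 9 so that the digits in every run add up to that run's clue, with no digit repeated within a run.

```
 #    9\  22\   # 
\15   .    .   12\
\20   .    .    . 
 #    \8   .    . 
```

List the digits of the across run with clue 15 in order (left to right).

6 9

Nothing is forced directly, so branch on R3C2, whose candidates are 5 or 6 or 7. If R3C2 = 6: then R3C3 would have to be in {2} for the 8 across but in {3,4,5,7,8,9} for the 12 down — contradiction. If R3C2 = 7: then R3C3 would have to be in {1} for the 8 across but in {3,4,5,7,8,9} for the 12 down — contradiction. So R3C2 = 5.
R3C3 = 8 − 5 = 3 completes the 8 across.
R2C3 = 12 − 3 = 9 completes the 12 down.
R2C2 = 8: the only remaining digit allowed by both the 20 across and the 22 down.
R1C2 = 22 − 13 = 9 completes the 22 down.
R2C1 = 20 − 17 = 3 completes the 20 across.
R1C1 = 15 − 9 = 6 completes the 15 across.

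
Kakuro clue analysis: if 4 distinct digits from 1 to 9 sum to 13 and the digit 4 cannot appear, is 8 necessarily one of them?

No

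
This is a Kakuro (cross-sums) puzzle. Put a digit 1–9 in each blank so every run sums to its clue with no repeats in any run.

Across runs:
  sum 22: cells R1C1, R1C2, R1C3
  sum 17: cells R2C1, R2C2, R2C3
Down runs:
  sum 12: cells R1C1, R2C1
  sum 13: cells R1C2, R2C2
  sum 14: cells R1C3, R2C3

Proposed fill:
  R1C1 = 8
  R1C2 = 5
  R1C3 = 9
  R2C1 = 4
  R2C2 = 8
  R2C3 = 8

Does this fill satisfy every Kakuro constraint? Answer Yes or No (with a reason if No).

No — the across run R2C1–R2C3 sums to 20, not 17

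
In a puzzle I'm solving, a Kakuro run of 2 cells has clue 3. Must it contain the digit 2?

Yes

The only way to make 3 from 2 distinct digits is {1,2}, which contains 2.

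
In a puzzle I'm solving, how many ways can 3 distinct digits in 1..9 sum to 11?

5

3 distinct digits from 1–9 sum between 6 and 24.
Enumerating: {1,2,8}, {1,3,7}, {1,4,6}, {2,3,6}, {2,4,5}.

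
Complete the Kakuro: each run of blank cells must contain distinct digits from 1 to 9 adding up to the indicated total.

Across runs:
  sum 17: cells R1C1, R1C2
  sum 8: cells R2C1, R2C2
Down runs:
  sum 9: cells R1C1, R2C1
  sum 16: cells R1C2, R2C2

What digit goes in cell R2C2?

7

17 in 2 cells must be {8,9}; 16 in 2 cells must be {7,9}.
The 17 across and the 9 down share only 8, so R1C1 = 8.
R1C2 = 17 − 8 = 9 completes the 17 across.
R2C1 = 9 − 8 = 1 completes the 9 down.
R2C2 = 8 − 1 = 7 completes the 8 across.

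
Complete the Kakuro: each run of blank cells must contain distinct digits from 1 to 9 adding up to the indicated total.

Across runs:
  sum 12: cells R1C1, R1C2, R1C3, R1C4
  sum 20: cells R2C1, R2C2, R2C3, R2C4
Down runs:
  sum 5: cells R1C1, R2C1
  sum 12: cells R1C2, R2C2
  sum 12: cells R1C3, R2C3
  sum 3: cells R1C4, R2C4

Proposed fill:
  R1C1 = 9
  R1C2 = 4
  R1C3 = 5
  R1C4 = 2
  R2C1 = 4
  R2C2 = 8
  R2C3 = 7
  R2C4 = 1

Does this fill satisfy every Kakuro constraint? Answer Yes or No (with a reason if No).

No — the across run R1C1–R1C4 sums to 20, not 12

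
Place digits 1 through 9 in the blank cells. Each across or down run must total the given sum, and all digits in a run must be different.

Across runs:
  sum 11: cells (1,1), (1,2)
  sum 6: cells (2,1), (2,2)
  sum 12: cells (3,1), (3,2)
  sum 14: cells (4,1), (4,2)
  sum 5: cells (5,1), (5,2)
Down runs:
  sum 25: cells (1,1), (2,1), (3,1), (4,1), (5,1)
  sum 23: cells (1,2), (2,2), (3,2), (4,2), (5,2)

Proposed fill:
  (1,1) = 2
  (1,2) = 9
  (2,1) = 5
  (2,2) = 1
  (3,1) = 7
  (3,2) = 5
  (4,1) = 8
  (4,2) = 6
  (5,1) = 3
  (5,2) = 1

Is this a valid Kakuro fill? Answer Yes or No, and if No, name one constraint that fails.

No — the across run (5,1)–(5,2) sums to 4, not 5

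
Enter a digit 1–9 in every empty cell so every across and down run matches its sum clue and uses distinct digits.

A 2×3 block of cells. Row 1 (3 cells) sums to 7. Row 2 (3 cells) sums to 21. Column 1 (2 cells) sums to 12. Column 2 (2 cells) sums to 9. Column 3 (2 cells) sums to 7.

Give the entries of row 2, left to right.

8 7 6

7 in 3 cells must be {1,2,4}.
The 7 across and the 12 down share only 4, so (1,1) = 4.
(2,1) = 12 − 4 = 8 completes the 12 down.
Nothing is forced directly, so branch on (2,3), whose candidates are 4 or 6. If (2,3) = 4: then (1,3) would have to be in {1,2} for the 7 across but in {3} for the 7 down — contradiction. So (2,3) = 6.
(1,3) = 7 − 6 = 1 completes the 7 down.
(2,2) = 21 − 14 = 7 completes the 21 across.
(1,2) = 7 − 5 = 2 completes the 7 across.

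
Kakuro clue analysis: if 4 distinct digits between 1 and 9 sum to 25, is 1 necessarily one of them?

No

Counterexample: {2,6,8,9} sums to 25 without using 1.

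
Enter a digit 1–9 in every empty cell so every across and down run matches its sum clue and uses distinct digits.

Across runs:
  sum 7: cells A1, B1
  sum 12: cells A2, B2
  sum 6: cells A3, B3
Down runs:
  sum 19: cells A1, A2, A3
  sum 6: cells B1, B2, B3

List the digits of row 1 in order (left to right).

6 in 3 cells must be {1,2,3}.
The 12 across and the 6 down share only 3, so B2 = 3.
A2 = 12 − 3 = 9 completes the 12 across.
Nothing is forced directly, so branch on B1, whose candidates are 1 or 2. If B1 = 2: then A1 would have to be in {5} for the 7 across but in {2,3,4,6,7,8} for the 19 down — contradiction. So B1 = 1.
A1 = 7 − 1 = 6 completes the 7 across.
A3 = 19 − 15 = 4 completes the 19 down.
B3 = 6 − 4 = 2 completes the 6 across.

6 1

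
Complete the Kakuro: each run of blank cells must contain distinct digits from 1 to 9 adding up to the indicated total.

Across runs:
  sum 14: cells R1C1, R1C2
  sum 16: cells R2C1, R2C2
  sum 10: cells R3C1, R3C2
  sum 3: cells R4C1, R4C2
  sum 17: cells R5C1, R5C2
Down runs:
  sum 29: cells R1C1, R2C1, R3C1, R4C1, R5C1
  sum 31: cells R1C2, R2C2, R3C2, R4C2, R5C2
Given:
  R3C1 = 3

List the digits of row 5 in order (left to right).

16 in 2 cells must be {7,9}; 3 in 2 cells must be {1,2}; 17 in 2 cells must be {8,9}.
R3C2 = 10 − 3 = 7 completes the 10 across.
R4C1 = 2: the only remaining digit allowed by both the 3 across and the 29 down.
R4C2 = 3 − 2 = 1 completes the 3 across.
R2C2 = 9: the only remaining digit allowed by both the 16 across and the 31 down.
Given what's placed, R5C2 must be 8 to fit the 17 across and 31 down.
R1C2 = 31 − 25 = 6 completes the 31 down.
R2C1 = 16 − 9 = 7 completes the 16 across.
R5C1 = 17 − 8 = 9 completes the 17 across.

9, 8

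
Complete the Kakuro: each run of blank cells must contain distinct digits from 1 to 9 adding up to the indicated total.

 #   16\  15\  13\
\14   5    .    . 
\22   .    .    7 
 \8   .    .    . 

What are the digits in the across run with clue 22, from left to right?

9, 6, 7

Given what's placed, R2C1 must be 9 to fit the 22 across and 16 down.
R2C2 = 22 − 16 = 6 completes the 22 across.
R3C1 = 16 − 14 = 2 completes the 16 down.
No cell is forced outright now. R3C2 can only be 1 or 5 (the digits allowed by both its 8 across and its 15 down). If R3C2 = 5: then R1C2 would have to be in {1,2,3,6,7,8} for the 14 across but in {4} for the 15 down — contradiction. So R3C2 = 1.
R1C2 = 15 − 7 = 8 completes the 15 down.
R1C3 = 14 − 13 = 1 completes the 14 across.
R3C3 = 8 − 3 = 5 completes the 8 across.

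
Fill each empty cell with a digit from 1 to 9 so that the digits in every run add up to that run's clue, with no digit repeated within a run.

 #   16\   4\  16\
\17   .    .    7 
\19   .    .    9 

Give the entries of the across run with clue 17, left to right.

9, 1, 7

16 in 2 cells must be {7,9}; 4 in 2 cells must be {1,3}.
R1C1 = 9: the only remaining digit allowed by both the 17 across and the 16 down.
R1C2 = 17 − 16 = 1 completes the 17 across.
R2C1 = 16 − 9 = 7 completes the 16 down.
R2C2 = 19 − 16 = 3 completes the 19 across.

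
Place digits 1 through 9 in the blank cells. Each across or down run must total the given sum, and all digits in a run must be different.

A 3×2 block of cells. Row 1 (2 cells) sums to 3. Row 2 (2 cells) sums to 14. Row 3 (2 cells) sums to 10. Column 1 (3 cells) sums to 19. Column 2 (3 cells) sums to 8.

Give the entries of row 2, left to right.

9 5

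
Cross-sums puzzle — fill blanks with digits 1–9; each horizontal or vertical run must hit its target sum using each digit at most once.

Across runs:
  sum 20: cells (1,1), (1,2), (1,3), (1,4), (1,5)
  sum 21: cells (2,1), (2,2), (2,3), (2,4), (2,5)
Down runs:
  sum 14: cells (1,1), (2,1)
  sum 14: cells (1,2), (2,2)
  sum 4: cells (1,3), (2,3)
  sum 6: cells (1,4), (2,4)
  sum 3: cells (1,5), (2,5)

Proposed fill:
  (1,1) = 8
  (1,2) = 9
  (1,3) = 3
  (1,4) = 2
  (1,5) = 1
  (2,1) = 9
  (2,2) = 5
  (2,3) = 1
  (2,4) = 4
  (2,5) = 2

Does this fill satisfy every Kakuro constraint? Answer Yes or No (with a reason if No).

No — the across run (1,1)–(1,5) sums to 23, not 20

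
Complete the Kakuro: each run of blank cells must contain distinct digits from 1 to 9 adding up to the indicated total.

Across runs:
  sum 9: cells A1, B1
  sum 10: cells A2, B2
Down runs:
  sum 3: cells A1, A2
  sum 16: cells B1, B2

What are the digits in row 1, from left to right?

3 in 2 cells must be {1,2}; 16 in 2 cells must be {7,9}.
The 9 across and the 16 down share only 7, so B1 = 7.
B2 = 16 − 7 = 9 completes the 16 down.
A1 = 9 − 7 = 2 completes the 9 across.
A2 = 10 − 9 = 1 completes the 10 across.

2 7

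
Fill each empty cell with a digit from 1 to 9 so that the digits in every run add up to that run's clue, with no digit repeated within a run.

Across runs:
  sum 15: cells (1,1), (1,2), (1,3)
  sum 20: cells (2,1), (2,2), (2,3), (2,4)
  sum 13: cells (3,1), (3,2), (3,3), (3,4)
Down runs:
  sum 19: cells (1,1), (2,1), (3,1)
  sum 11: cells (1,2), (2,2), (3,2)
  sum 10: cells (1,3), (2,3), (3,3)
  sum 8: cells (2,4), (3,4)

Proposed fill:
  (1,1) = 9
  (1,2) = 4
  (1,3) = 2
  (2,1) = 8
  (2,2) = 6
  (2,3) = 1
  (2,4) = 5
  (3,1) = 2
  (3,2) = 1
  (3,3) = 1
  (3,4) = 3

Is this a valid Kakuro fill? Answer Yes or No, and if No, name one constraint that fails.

No — the across run (3,1)–(3,4) sums to 7, not 13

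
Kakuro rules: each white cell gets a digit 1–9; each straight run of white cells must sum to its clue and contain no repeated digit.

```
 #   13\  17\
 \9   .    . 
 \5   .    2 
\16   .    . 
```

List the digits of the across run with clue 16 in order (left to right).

9, 7

16 in 2 cells must be {7,9}.
R2C1 = 5 − 2 = 3 completes the 5 across.
R3C1 = 9: the only remaining digit allowed by both the 16 across and the 13 down.
R3C2 = 16 − 9 = 7 completes the 16 across.
R1C1 = 13 − 12 = 1 completes the 13 down.
R1C2 = 9 − 1 = 8 completes the 9 across.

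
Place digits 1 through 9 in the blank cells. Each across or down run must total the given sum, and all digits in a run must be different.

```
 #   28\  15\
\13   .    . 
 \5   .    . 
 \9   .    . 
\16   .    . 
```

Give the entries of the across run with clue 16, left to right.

9 7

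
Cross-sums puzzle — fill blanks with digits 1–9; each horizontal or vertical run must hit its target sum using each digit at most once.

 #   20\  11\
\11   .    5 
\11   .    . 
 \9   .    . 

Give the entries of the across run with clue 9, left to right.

5, 4

R1C1 = 11 − 5 = 6 completes the 11 across.
Given what's placed, R3C1 must be 5 to fit the 9 across and 20 down.
R3C2 = 9 − 5 = 4 completes the 9 across.
R2C1 = 20 − 11 = 9 completes the 20 down.
R2C2 = 11 − 9 = 2 completes the 11 across.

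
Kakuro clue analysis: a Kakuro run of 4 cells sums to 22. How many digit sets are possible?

11

4 distinct digits from 1–9 sum between 10 and 30.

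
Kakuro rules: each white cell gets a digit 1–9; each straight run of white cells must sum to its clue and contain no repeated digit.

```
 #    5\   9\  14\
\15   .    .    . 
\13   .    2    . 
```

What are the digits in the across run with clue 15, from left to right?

R1C2 = 9 − 2 = 7 completes the 9 down.
No cell is forced outright now. R2C1 can only be 3 or 4 (the digits allowed by both its 13 across and its 5 down). If R2C1 = 4: then R1C1 would have to be in {2,3,5,6} for the 15 across but in {1} for the 5 down — contradiction. So R2C1 = 3.
R1C1 = 5 − 3 = 2 completes the 5 down.
R1C3 = 15 − 9 = 6 completes the 15 across.
R2C3 = 13 − 5 = 8 completes the 13 across.

2 7 6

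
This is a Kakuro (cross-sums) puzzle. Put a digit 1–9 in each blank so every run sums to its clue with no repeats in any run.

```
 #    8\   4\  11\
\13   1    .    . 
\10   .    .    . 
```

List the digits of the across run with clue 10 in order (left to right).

4 in 2 cells must be {1,3}.
Given what's placed, R1C2 must be 3 to fit the 13 across and 4 down.
R1C3 = 13 − 4 = 9 completes the 13 across.
R2C1 = 8 − 1 = 7 completes the 8 down.
R2C2 = 4 − 3 = 1 completes the 4 down.
R2C3 = 10 − 8 = 2 completes the 10 across.

7 1 2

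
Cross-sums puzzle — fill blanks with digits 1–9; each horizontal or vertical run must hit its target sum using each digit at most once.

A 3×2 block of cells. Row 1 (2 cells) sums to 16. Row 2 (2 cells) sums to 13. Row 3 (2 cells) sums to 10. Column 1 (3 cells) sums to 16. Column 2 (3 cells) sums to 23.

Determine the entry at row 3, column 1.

16 in 2 cells must be {7,9}; 23 in 3 cells must be {6,8,9}.
The 16 across and the 23 down share only 9, so (1,2) = 9.
(1,1) = 16 − 9 = 7 completes the 16 across.
Nothing is forced directly, so branch on (2,2), whose candidates are 6 or 8. If (2,2) = 6: then (2,1) would have to be in {7} for the 13 across but in {1,3,4,5,6,8} for the 16 down — contradiction. So (2,2) = 8.
(2,1) = 13 − 8 = 5 completes the 13 across.
(3,1) = 16 − 12 = 4 completes the 16 down.
(3,2) = 10 − 4 = 6 completes the 10 across.

4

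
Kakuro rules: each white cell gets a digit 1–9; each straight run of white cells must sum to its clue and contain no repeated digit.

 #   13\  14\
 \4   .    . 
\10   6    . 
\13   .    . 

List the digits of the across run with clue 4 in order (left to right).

3 1

4 in 2 cells must be {1,3}.
Given what's placed, R1C1 must be 3 to fit the 4 across and 13 down.
R1C2 = 4 − 3 = 1 completes the 4 across.
R2C2 = 10 − 6 = 4 completes the 10 across.
R3C1 = 13 − 9 = 4 completes the 13 down.
R3C2 = 13 − 4 = 9 completes the 13 across.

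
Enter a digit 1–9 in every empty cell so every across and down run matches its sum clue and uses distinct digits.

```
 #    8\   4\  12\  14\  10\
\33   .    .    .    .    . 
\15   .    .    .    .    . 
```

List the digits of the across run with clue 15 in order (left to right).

2 1 4 5 3

15 in 5 cells must be {1,2,3,4,5}; 4 in 2 cells must be {1,3}.
Only 3 fits R1C2 under both its across sum 33 and down sum 4.
R2C2 = 4 − 3 = 1 completes the 4 down.
Given what's placed, R2C4 must be 5 to fit the 15 across and 14 down.
R1C4 = 14 − 5 = 9 completes the 14 down.
No cell is forced outright now. R2C1 can only be 2 or 3 (the digits allowed by both its 15 across and its 8 down). If R2C1 = 3: then R1C1 would have to be in {6,7,8} for the 33 across but in {5} for the 8 down — contradiction. So R2C1 = 2.
R1C1 = 8 − 2 = 6 completes the 8 down.
Nothing is forced directly, so branch on R2C3, whose candidates are 3 or 4. If R2C3 = 3: then R1C3 would have to be in {7,8} for the 33 across but in {9} for the 12 down — contradiction. So R2C3 = 4.
R1C3 = 12 − 4 = 8 completes the 12 down.
R1C5 = 33 − 26 = 7 completes the 33 across.
R2C5 = 15 − 12 = 3 completes the 15 across.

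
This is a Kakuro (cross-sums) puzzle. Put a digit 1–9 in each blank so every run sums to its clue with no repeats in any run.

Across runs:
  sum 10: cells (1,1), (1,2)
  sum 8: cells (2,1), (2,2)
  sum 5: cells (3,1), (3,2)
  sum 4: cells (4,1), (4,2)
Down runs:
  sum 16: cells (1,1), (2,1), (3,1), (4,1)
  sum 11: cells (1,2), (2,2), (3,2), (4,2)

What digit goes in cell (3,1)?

4 in 2 cells must be {1,3}; 11 in 4 cells must be {1,2,3,5}.
Nothing is forced directly, so branch on (1,2), whose candidates are 1 or 2 or 3. If (1,2) = 1: that forces (1,1) = 9, (4,1) = 1, (4,2) = 3, (2,1) = 2, after which (2,2) would have to be in {6} for the 8 across but in {2,5} for the 11 down — contradiction. If (1,2) = 3: that forces (1,1) = 7, (4,2) = 1, (3,2) = 2, (4,1) = 3, (2,2) = 5, after which (3,1) would have to be in {3} for the 5 across but in {1,2,4,5} for the 16 down — contradiction. So (1,2) = 2.
(1,1) = 10 − 2 = 8 completes the 10 across.
Nothing is forced directly, so branch on (4,1), whose candidates are 1 or 3. If (4,1) = 3: that forces (2,1) = 1, after which (2,2) would have to be in {7} for the 8 across but in {1,3,5} for the 11 down — contradiction. So (4,1) = 1.
(4,2) = 4 − 1 = 3 completes the 4 across.
(3,2) = 1: the only remaining digit allowed by both the 5 across and the 11 down.
(2,2) = 11 − 6 = 5 completes the 11 down.
(3,1) = 5 − 1 = 4 completes the 5 across.

4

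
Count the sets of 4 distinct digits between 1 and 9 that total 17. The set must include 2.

5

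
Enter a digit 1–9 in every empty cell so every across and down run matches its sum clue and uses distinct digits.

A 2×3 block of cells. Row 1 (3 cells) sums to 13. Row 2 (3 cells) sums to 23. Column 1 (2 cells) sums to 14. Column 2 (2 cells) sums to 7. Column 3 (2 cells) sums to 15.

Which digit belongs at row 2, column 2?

6

23 in 3 cells must be {6,8,9}.
The 23 across and the 7 down share only 6, so (2,2) = 6.
(1,2) = 7 − 6 = 1 completes the 7 down.
Nothing is forced directly, so branch on (2,1), whose candidates are 8 or 9. If (2,1) = 8: then (1,1) would have to be in {3,4,5,7,8,9} for the 13 across but in {6} for the 14 down — contradiction. So (2,1) = 9.
(1,1) = 14 − 9 = 5 completes the 14 down.
(1,3) = 13 − 6 = 7 completes the 13 across.
(2,3) = 23 − 15 = 8 completes the 23 across.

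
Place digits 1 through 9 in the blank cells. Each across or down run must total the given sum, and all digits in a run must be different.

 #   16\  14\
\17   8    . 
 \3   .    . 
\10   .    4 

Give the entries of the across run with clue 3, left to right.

17 in 2 cells must be {8,9}; 3 in 2 cells must be {1,2}.
R1C2 = 17 − 8 = 9 completes the 17 across.
R2C2 = 14 − 13 = 1 completes the 14 down.
R3C1 = 10 − 4 = 6 completes the 10 across.
R2C1 = 3 − 1 = 2 completes the 3 across.

2 1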